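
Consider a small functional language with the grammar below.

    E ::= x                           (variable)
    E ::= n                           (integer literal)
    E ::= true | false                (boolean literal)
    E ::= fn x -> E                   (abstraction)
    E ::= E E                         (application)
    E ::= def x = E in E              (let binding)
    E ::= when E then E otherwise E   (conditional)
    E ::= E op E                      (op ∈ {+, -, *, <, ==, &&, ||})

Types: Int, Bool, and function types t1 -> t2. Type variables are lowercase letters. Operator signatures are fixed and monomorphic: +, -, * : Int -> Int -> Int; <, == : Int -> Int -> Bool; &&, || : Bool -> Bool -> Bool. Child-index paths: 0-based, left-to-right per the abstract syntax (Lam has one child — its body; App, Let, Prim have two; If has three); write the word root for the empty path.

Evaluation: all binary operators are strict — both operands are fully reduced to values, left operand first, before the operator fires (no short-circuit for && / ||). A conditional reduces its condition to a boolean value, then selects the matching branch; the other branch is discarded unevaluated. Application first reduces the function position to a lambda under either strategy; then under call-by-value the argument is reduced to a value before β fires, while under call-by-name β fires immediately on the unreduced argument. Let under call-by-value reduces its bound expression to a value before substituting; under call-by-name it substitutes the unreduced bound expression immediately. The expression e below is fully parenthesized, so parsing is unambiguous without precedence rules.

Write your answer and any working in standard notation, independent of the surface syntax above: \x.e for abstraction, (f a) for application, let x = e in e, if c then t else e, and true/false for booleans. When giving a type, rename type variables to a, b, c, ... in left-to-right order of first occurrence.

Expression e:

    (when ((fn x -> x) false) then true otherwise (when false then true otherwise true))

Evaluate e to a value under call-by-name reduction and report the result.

Trace:
step 0: (if ((\x.x) false) then true else (if false then true else true))
step 1: [beta@0] (if false then true else (if false then true else true))
step 2: [if@root] (if false then true else true)
step 3: [if@root] true

Answer: true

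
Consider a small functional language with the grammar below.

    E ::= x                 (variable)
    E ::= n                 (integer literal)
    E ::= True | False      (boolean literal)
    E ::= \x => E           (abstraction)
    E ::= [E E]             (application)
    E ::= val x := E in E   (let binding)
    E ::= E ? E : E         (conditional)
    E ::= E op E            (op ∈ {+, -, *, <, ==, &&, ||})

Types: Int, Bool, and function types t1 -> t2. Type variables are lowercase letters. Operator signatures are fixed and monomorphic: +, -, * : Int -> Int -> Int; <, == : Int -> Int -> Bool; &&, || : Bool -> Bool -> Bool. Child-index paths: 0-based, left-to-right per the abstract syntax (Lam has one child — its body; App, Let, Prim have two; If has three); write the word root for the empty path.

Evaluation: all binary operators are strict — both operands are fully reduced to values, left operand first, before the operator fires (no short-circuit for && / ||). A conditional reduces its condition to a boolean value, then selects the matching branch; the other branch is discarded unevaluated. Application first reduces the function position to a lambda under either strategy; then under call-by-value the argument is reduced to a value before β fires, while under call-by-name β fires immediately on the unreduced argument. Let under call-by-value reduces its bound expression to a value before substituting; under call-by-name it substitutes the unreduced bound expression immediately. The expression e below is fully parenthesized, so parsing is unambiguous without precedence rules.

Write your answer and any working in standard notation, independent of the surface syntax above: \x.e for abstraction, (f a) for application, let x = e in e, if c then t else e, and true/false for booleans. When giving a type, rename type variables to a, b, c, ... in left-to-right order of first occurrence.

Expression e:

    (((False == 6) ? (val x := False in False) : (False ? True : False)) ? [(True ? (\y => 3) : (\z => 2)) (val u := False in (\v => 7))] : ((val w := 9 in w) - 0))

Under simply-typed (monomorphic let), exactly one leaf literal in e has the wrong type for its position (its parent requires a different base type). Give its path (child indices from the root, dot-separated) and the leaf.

Answer: 0.0.0 : false

Working:
  unify Bool ~ Int
  FAIL: mismatch Bool ~ Int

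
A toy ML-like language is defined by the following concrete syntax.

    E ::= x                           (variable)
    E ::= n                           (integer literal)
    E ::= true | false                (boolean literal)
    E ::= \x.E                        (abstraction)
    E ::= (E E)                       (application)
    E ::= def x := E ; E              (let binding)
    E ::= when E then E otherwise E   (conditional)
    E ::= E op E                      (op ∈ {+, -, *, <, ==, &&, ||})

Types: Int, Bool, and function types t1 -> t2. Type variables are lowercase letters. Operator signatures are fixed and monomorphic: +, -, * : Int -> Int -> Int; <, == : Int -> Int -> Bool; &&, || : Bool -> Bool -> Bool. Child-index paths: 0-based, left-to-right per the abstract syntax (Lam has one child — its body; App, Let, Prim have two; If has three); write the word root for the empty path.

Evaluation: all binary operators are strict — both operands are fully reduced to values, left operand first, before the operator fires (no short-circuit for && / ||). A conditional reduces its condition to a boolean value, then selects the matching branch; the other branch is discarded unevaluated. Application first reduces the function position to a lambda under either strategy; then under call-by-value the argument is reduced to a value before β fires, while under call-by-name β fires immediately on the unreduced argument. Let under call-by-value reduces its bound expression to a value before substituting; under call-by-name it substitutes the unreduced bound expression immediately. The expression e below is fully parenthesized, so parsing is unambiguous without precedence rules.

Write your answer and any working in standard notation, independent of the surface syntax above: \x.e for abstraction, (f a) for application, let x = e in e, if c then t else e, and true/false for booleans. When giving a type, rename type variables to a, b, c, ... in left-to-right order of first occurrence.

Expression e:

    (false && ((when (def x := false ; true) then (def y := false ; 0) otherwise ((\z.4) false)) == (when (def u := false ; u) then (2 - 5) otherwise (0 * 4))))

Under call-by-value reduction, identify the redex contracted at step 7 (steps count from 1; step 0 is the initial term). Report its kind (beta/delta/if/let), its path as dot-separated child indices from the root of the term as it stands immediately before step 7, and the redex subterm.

Answer: delta at 1 : (0 == 0)

Trace:
step 0: (false && ((if (let x = false in true) then (let y = false in 0) else ((\z.4) false)) == (if (let u = false in u) then (2 - 5) else (0 * 4))))
step 1: [let@1.0.0] (false && ((if true then (let y = false in 0) else ((\z.4) false)) == (if (let u = false in u) then (2 - 5) else (0 * 4))))
step 2: [if@1.0] (false && ((let y = false in 0) == (if (let u = false in u) then (2 - 5) else (0 * 4))))
step 3: [let@1.0] (false && (0 == (if (let u = false in u) then (2 - 5) else (0 * 4))))
step 4: [let@1.1.0] (false && (0 == (if false then (2 - 5) else (0 * 4))))
step 5: [if@1.1] (false && (0 == (0 * 4)))
step 6: [delta@1.1] (false && (0 == 0))
step 7: [delta@1] (false && true)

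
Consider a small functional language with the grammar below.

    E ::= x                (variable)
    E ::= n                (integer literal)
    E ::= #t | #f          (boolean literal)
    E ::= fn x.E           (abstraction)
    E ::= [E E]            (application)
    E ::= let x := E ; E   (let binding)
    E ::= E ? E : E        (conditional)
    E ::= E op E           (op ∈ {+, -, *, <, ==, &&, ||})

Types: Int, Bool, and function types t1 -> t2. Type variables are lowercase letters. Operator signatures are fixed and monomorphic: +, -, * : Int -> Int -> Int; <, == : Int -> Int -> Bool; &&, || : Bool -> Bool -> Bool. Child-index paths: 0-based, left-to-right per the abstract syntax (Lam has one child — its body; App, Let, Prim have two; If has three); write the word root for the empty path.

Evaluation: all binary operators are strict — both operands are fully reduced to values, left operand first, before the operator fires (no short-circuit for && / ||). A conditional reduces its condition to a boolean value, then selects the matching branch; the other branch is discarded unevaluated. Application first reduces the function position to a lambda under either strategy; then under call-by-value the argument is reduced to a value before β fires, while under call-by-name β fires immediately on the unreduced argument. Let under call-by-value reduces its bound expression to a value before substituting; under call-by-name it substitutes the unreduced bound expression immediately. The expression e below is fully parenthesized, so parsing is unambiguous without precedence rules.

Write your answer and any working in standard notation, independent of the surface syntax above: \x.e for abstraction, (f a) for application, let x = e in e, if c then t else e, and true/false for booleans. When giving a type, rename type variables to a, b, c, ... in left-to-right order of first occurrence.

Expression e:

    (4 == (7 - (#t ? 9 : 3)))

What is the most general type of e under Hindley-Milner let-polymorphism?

Derivation:
  unify Int ~ Int
  unify Int ~ Int
  unify Bool ~ Bool
  unify Int ~ Int
  unify Int ~ Int
  unify Int ~ Int

Answer: Bool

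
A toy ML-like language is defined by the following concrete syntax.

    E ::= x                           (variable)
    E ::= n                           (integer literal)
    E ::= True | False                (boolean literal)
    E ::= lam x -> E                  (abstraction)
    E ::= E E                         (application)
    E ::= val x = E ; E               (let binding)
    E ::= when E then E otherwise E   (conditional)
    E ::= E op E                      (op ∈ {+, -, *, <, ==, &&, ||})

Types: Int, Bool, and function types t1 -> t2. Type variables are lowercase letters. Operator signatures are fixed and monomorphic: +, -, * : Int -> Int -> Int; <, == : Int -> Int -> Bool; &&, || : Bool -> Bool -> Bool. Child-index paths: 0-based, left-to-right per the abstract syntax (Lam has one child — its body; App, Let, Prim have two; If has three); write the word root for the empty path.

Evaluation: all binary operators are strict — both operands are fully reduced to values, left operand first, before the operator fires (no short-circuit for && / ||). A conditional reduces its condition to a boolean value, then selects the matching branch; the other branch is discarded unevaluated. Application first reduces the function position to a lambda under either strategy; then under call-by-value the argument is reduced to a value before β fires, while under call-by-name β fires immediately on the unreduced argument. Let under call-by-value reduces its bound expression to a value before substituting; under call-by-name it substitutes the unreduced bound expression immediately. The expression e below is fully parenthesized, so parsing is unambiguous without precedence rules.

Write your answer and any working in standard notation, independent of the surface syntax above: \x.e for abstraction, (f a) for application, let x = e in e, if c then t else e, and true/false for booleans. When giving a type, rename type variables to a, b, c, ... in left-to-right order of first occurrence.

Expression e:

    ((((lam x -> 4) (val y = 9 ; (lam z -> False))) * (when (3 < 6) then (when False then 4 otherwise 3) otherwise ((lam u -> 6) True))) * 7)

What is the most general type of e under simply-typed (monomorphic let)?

Working:
\x._ : a -> Int
let y : Int
\z._ : b -> Bool
  unify a -> Int ~ (b -> Bool) -> c
  unify a ~ b -> Bool
  unify Int ~ c
_ _ : Int
  unify Int ~ Int
  unify Int ~ Int
  unify Int ~ Int
  unify Bool ~ Bool
  unify Bool ~ Bool
  unify Int ~ Int
\u._ : d -> Int
  unify d -> Int ~ Bool -> e
  unify d ~ Bool
  unify Int ~ e
_ _ : Int
  unify Int ~ Int
  unify Int ~ Int
  unify Int ~ Int
  unify Int ~ Int

Answer: Int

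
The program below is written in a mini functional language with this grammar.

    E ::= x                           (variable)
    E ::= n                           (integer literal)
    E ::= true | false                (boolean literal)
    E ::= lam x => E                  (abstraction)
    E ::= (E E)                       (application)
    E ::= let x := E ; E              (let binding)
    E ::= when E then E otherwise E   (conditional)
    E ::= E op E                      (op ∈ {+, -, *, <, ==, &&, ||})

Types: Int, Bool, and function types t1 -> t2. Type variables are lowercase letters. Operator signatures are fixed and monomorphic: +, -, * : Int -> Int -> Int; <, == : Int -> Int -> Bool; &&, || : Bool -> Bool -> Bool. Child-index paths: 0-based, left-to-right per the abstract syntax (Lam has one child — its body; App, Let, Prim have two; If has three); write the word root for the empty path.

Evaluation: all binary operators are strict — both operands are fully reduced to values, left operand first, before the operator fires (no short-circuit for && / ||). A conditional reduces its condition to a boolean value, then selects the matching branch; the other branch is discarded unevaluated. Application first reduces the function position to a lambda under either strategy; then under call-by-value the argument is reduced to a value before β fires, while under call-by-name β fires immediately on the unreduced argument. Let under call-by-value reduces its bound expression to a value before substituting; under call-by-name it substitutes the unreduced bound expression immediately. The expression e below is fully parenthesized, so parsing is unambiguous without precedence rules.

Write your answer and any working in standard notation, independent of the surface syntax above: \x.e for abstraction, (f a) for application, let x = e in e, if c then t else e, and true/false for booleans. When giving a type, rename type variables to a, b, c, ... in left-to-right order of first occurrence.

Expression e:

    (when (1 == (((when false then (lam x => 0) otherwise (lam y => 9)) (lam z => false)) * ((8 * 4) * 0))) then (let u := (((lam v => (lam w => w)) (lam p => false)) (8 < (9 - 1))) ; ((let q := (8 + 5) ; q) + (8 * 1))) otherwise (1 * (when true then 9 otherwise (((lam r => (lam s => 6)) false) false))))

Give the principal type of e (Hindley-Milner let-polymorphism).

Answer: Int

Trace:
  unify Int ~ Int
  unify Bool ~ Bool
\x._ : a -> Int
\y._ : b -> Int
  unify a -> Int ~ b -> Int
  unify a ~ b
  unify Int ~ Int
\z._ : c -> Bool
  unify b -> Int ~ (c -> Bool) -> d
  unify b ~ c -> Bool
  unify Int ~ d
_ _ : Int
  unify Int ~ Int
  unify Int ~ Int
  unify Int ~ Int
  unify Int ~ Int
  unify Int ~ Int
  unify Int ~ Int
  unify Int ~ Int
  unify Bool ~ Bool
w : f
\w._ : f -> f
\v._ : e -> f -> f
\p._ : g -> Bool
  unify e -> f -> f ~ (g -> Bool) -> h
  unify e ~ g -> Bool
  unify f -> f ~ h
_ _ : f -> f
  unify Int ~ Int
  unify Int ~ Int
  unify Int ~ Int
  unify Int ~ Int
  unify f -> f ~ Bool -> i
  unify f ~ Bool
  unify Bool ~ i
_ _ : Bool
let u : Bool
  unify Int ~ Int
  unify Int ~ Int
let q : Int
q : Int
  unify Int ~ Int
  unify Int ~ Int
  unify Int ~ Int
  unify Int ~ Int
  unify Int ~ Int
  unify Bool ~ Bool
\s._ : k -> Int
\r._ : j -> k -> Int
  unify j -> k -> Int ~ Bool -> l
  unify j ~ Bool
  unify k -> Int ~ l
_ _ : k -> Int
  unify k -> Int ~ Bool -> m
  unify k ~ Bool
  unify Int ~ m
_ _ : Int
  unify Int ~ Int
  unify Int ~ Int
  unify Int ~ Int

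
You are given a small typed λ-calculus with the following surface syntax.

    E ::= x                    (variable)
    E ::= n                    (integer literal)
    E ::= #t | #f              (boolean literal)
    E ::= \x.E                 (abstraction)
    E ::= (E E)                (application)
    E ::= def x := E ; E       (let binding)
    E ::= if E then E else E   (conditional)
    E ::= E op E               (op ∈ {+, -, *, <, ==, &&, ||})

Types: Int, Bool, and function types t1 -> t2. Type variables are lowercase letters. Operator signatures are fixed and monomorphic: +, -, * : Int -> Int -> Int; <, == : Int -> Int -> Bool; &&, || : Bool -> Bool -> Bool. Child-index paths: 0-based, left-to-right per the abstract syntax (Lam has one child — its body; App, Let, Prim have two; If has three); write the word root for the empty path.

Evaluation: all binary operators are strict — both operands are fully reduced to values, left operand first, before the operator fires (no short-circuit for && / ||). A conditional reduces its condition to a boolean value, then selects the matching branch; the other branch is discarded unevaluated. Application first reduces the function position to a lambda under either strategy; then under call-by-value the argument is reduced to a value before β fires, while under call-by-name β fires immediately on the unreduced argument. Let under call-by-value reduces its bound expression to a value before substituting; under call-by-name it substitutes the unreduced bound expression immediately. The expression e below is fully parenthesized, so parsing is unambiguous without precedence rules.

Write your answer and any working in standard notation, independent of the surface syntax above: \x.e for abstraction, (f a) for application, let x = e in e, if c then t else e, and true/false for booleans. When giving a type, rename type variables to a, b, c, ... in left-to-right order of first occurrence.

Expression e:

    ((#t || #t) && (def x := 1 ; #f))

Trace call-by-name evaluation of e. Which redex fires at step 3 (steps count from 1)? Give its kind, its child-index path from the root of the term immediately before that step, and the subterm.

Answer: delta at root : (true && false)

Trace:
step 0: ((true || true) && (let x = 1 in false))
step 1: [delta@0] (true && (let x = 1 in false))
step 2: [let@1] (true && false)
step 3: [delta@root] false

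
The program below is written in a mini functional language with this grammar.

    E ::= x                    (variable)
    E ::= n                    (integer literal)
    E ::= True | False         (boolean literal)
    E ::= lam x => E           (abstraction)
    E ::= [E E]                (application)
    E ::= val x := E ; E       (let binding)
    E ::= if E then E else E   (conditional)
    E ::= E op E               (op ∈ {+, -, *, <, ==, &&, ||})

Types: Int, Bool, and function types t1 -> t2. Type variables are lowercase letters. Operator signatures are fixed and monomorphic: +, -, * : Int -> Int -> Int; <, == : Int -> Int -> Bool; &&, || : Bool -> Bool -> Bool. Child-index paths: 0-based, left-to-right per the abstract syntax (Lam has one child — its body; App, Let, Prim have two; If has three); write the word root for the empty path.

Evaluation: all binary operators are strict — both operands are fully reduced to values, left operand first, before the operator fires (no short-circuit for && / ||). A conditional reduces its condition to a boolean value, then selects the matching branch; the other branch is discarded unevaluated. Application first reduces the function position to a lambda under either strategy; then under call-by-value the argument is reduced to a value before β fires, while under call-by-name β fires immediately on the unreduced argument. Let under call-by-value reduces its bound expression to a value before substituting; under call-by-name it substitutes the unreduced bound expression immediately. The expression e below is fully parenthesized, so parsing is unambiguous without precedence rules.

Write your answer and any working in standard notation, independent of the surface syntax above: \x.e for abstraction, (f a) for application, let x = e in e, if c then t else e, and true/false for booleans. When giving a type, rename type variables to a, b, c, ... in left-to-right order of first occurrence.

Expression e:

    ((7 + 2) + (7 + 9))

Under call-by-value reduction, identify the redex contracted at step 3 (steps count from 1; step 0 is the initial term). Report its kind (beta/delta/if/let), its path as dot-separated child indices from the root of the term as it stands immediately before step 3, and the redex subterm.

Answer: delta at root : (9 + 16)

Working:
step 0: ((7 + 2) + (7 + 9))
step 1: [delta@0] (9 + (7 + 9))
step 2: [delta@1] (9 + 16)
step 3: [delta@root] 25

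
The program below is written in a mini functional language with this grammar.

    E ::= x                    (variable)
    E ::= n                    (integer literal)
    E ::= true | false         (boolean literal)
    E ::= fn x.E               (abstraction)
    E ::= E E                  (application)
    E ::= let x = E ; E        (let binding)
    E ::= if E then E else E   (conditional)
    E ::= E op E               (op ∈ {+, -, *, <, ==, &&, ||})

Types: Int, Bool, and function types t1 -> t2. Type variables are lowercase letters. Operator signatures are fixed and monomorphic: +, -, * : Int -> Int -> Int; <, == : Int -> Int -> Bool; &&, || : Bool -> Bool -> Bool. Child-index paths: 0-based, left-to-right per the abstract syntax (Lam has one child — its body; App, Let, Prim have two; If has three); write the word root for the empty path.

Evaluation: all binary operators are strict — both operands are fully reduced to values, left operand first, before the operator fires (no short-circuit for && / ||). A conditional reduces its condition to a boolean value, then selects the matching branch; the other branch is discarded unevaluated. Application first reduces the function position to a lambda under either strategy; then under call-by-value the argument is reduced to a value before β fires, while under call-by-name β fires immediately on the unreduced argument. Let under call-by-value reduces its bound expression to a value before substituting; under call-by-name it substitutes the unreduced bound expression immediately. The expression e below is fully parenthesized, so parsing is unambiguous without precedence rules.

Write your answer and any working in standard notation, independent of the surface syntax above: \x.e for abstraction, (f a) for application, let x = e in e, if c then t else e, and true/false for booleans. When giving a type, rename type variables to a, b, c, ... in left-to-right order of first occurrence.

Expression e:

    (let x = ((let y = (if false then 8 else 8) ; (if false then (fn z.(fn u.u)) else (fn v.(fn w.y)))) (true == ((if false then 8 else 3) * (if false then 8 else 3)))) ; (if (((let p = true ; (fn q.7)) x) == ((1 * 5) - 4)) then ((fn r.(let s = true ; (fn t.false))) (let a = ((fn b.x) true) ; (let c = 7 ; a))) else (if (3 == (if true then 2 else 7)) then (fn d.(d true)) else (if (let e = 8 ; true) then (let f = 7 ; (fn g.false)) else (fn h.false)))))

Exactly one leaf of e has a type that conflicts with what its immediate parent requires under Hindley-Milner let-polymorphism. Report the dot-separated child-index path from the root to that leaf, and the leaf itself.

Working:
  unify Bool ~ Bool
  unify Int ~ Int
let y : Int
  unify Bool ~ Bool
u : b
\u._ : b -> b
\z._ : a -> b -> b
y : Int
\w._ : d -> Int
\v._ : c -> d -> Int
  unify a -> b -> b ~ c -> d -> Int
  unify a ~ c
  unify b -> b ~ d -> Int
  unify b ~ d
  unify d ~ Int
  unify Bool ~ Int
  FAIL: mismatch Bool ~ Int

Answer: 0.1.0 : true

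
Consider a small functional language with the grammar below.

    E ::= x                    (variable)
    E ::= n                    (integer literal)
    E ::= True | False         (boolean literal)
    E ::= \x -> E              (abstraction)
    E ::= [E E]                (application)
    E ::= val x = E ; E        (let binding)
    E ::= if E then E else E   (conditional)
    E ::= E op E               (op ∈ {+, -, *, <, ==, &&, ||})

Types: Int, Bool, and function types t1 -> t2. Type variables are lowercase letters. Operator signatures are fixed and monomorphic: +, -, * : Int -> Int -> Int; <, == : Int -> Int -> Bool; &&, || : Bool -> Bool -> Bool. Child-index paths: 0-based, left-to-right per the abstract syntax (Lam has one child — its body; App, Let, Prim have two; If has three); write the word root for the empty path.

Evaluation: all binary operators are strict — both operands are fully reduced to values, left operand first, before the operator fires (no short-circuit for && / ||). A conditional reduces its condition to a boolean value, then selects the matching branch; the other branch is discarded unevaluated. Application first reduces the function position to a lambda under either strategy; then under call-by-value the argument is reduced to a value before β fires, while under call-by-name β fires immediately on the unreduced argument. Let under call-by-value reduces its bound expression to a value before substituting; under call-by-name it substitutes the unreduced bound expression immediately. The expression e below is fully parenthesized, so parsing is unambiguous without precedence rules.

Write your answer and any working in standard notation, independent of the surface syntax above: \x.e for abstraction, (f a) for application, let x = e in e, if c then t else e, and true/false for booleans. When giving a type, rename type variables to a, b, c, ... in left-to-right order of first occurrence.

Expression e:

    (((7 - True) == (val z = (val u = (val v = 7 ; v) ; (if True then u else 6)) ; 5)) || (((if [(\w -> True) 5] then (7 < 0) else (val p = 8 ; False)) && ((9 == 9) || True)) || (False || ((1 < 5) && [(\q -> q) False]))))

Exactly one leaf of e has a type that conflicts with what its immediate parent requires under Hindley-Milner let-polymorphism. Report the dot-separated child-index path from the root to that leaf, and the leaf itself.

Answer: 0.0.1 : true

Derivation:
  unify Int ~ Int
  unify Bool ~ Int
  FAIL: mismatch Bool ~ Int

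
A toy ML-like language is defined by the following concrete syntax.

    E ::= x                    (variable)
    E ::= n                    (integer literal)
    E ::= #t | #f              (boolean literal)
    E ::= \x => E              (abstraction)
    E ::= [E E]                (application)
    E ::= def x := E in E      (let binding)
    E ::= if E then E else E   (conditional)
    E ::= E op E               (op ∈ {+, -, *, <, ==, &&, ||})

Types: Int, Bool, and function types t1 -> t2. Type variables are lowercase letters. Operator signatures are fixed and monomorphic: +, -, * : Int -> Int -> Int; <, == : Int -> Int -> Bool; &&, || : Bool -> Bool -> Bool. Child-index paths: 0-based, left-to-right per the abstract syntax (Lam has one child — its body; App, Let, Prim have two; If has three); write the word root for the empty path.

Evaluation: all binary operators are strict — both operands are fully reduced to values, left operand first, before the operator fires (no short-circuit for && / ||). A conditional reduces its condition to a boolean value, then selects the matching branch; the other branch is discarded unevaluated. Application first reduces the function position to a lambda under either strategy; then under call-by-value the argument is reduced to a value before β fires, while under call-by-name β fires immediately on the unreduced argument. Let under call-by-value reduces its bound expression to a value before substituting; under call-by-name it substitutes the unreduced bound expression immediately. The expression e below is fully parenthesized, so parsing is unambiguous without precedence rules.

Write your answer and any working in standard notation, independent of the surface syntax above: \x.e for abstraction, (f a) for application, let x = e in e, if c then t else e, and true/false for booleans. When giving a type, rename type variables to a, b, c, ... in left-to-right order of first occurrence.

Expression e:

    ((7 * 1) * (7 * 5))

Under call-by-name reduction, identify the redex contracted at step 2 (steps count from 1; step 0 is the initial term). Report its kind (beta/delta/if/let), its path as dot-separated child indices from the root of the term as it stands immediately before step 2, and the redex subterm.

Derivation:
step 0: ((7 * 1) * (7 * 5))
step 1: [delta@0] (7 * (7 * 5))
step 2: [delta@1] (7 * 35)

Answer: delta at 1 : (7 * 5)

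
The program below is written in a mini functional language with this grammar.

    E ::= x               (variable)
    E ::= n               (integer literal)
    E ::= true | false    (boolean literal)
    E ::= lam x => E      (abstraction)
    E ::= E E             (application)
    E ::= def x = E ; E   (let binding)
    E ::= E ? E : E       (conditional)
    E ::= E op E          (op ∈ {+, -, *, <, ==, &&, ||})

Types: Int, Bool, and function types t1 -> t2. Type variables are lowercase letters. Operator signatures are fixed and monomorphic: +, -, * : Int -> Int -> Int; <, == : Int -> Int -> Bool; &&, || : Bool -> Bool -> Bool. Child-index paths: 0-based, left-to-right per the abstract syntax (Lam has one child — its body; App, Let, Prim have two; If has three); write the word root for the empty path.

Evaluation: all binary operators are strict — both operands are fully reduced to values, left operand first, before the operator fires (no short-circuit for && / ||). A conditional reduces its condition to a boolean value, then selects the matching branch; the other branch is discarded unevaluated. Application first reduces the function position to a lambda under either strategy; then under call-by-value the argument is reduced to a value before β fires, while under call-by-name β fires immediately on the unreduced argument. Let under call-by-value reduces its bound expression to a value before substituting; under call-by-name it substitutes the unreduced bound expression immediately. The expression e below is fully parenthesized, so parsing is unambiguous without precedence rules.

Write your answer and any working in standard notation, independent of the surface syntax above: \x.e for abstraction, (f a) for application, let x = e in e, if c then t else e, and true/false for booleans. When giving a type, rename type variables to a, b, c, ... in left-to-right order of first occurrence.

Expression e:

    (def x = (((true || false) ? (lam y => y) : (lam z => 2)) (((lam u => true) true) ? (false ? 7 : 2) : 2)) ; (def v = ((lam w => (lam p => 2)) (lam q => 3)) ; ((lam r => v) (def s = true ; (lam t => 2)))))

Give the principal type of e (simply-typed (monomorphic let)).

Answer: a -> Int

Derivation:
  unify Bool ~ Bool
  unify Bool ~ Bool
  unify Bool ~ Bool
y : a
\y._ : a -> a
\z._ : b -> Int
  unify a -> a ~ b -> Int
  unify a ~ b
  unify b ~ Int
\u._ : c -> Bool
  unify c -> Bool ~ Bool -> d
  unify c ~ Bool
  unify Bool ~ d
_ _ : Bool
  unify Bool ~ Bool
  unify Bool ~ Bool
  unify Int ~ Int
  unify Int ~ Int
  unify Int -> Int ~ Int -> e
  unify Int ~ Int
  unify Int ~ e
_ _ : Int
let x : Int
\p._ : g -> Int
\w._ : f -> g -> Int
\q._ : h -> Int
  unify f -> g -> Int ~ (h -> Int) -> i
  unify f ~ h -> Int
  unify g -> Int ~ i
_ _ : g -> Int
let v : g -> Int
v : g -> Int
\r._ : j -> g -> Int
let s : Bool
\t._ : k -> Int
  unify j -> g -> Int ~ (k -> Int) -> l
  unify j ~ k -> Int
  unify g -> Int ~ l
_ _ : g -> Int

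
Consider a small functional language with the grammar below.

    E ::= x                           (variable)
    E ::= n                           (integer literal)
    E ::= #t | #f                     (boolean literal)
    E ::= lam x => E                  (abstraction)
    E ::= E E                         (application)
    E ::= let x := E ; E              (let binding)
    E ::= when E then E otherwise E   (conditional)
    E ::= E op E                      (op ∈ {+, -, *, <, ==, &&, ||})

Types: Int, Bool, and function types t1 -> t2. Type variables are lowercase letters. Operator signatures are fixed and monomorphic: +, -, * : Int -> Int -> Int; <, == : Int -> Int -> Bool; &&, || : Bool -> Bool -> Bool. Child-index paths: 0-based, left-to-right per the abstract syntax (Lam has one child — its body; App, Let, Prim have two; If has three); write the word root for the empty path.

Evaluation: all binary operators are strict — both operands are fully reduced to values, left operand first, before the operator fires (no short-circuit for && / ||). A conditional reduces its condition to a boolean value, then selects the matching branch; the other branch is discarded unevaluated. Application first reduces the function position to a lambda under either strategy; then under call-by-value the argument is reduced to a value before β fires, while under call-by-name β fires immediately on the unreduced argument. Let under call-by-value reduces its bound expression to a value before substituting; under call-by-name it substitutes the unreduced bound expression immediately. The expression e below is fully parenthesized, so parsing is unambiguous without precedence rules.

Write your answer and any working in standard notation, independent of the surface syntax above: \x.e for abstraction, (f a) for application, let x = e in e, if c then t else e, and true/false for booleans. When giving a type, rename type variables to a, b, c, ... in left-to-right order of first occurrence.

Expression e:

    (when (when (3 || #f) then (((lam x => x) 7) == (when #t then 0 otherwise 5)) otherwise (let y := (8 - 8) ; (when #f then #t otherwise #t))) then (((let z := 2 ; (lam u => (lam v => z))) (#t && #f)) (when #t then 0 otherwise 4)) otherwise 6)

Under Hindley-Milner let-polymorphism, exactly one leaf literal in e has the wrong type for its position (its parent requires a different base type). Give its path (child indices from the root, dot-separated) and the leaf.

Trace:
  unify Int ~ Bool
  FAIL: mismatch Int ~ Bool

Answer: 0.0.0 : 3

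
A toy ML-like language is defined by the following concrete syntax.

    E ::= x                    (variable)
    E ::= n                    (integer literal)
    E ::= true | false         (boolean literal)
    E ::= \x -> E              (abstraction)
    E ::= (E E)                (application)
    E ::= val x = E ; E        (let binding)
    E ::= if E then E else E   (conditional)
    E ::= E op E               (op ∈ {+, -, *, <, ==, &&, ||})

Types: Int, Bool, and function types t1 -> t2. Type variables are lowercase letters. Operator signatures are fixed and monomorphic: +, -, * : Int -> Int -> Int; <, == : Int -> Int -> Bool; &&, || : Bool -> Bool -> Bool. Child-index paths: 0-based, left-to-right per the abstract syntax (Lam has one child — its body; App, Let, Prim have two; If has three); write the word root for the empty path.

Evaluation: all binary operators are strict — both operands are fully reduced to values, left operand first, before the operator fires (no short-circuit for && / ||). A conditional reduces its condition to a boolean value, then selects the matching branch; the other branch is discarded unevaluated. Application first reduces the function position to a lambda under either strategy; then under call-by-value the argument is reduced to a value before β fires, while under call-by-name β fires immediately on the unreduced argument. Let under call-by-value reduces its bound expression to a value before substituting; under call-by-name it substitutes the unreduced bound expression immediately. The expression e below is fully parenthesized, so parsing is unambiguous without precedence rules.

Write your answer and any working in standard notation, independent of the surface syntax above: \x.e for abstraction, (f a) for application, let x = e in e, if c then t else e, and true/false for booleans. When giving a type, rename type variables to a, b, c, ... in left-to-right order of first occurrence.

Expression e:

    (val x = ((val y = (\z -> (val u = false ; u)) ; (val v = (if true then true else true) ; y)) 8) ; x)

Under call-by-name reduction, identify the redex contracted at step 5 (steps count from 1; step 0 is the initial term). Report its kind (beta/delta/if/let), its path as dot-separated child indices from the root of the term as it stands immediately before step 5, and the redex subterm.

Derivation:
step 0: (let x = ((let y = (\z.(let u = false in u)) in (let v = (if true then true else true) in y)) 8) in x)
step 1: [let@root] ((let y = (\z.(let u = false in u)) in (let v = (if true then true else true) in y)) 8)
step 2: [let@0] ((let v = (if true then true else true) in (\z.(let u = false in u))) 8)
step 3: [let@0] ((\z.(let u = false in u)) 8)
step 4: [beta@root] (let u = false in u)
step 5: [let@root] false

Answer: let at root : (let u = false in u)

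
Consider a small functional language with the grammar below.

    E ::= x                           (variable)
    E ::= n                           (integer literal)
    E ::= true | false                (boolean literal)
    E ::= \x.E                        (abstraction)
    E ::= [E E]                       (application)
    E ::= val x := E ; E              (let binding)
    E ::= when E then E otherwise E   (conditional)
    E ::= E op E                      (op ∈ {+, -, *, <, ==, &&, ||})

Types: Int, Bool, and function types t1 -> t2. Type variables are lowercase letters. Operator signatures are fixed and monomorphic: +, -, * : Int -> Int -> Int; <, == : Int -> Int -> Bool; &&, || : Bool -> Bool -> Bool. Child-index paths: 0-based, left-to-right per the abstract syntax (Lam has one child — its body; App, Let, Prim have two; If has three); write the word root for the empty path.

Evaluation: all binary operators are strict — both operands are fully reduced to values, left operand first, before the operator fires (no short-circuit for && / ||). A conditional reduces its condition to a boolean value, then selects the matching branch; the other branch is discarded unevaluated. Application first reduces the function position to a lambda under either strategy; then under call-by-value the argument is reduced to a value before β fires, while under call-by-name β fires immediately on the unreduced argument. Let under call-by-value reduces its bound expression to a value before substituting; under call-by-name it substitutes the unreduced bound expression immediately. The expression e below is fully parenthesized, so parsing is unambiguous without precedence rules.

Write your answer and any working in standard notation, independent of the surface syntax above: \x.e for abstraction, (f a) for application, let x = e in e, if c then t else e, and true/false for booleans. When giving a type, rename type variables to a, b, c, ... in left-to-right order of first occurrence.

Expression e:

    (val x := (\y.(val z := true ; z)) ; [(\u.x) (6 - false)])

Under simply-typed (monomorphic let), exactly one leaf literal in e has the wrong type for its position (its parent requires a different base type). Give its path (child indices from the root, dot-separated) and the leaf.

Answer: 1.1.1 : false

Working:
let z : Bool
z : Bool
\y._ : a -> Bool
let x : a -> Bool
x : a -> Bool
\u._ : b -> a -> Bool
  unify Int ~ Int
  unify Bool ~ Int
  FAIL: mismatch Bool ~ Int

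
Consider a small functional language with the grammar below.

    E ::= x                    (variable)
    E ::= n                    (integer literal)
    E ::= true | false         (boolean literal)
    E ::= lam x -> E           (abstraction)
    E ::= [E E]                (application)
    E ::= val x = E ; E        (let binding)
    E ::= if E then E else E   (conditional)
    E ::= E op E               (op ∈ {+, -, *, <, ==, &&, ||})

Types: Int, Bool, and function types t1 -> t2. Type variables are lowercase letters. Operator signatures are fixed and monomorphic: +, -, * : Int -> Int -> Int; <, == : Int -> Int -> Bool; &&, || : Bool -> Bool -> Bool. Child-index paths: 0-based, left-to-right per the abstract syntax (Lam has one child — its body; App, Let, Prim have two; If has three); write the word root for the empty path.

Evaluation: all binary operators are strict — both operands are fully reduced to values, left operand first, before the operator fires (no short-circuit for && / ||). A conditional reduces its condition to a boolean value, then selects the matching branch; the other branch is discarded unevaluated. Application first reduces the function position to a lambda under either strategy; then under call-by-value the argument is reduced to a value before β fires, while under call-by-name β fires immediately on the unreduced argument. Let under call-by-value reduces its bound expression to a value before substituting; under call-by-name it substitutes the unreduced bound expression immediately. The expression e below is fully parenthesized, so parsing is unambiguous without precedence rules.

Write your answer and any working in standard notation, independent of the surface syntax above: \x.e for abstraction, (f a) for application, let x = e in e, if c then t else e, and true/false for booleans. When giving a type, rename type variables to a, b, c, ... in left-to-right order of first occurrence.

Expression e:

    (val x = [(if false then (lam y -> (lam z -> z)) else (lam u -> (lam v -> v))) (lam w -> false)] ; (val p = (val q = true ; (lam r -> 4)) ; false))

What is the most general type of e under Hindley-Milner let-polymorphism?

Working:
  unify Bool ~ Bool
z : b
\z._ : b -> b
\y._ : a -> b -> b
v : d
\v._ : d -> d
\u._ : c -> d -> d
  unify a -> b -> b ~ c -> d -> d
  unify a ~ c
  unify b -> b ~ d -> d
  unify b ~ d
  unify d ~ d
\w._ : e -> Bool
  unify c -> d -> d ~ (e -> Bool) -> f
  unify c ~ e -> Bool
  unify d -> d ~ f
_ _ : d -> d
let x : forall. d -> d
let q : Bool
\r._ : g -> Int
let p : forall. g -> Int

Answer: Bool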